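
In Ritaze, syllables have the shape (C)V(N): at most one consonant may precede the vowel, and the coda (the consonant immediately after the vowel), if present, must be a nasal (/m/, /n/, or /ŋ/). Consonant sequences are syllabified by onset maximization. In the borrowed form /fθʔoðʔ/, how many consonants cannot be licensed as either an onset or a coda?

The consonants /f/, /θ/, /ð/, /ʔ/ cannot be parsed into a legal (C)V(N) syllable (only a nasal (/m/, /n/, or /ŋ/) is licensed in coda position; onsets are limited to one consonant).

4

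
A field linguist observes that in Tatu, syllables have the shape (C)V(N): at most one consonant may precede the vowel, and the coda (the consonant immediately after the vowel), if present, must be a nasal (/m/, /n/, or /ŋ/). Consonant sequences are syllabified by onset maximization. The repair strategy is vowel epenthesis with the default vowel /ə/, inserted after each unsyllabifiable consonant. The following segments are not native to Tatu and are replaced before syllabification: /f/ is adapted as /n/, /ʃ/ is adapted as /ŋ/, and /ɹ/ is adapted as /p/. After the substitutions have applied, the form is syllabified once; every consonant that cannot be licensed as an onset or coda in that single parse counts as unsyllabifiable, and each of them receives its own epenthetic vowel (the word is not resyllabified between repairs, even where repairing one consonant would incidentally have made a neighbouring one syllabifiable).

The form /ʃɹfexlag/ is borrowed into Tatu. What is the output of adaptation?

Substitution: /ʃ/ → /ŋ/, /ɹ/ → /p/, /f/ → /n/, giving /ŋpnexlag/.
Under (C)V(N), the unsyllabifiable consonants are /ŋ/, /p/, /x/, /g/ (only a nasal (/m/, /n/, or /ŋ/) is licensed in coda position; onsets are limited to one consonant).
Inserting the epenthetic vowel yields /ŋ/ → /ŋə/, /p/ → /pə/, /x/ → /xə/, /g/ → /gə/.

ŋəpənexəlagə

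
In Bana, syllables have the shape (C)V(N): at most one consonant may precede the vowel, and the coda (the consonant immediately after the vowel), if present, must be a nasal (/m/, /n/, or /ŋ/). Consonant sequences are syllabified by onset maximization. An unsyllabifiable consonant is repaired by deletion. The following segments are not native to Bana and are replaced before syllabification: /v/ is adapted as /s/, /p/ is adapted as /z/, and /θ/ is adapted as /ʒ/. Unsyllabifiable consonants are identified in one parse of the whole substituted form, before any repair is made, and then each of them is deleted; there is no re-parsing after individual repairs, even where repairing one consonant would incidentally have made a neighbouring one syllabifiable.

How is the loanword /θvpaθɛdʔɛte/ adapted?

zaʒɛʔɛte

Substitution: /θ/ → /ʒ/, /v/ → /s/, /p/ → /z/, giving /ʒszaʒɛdʔɛte/.
Under (C)V(N), the unsyllabifiable consonants are /ʒ/, /s/, /d/ (only a nasal (/m/, /n/, or /ŋ/) is licensed in coda position; onsets are limited to one consonant).
Each unlicensed consonant is deleted: /ʒ/, /s/, /d/.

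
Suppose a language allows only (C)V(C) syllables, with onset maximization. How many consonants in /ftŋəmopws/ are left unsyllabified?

Under (C)V(C), the unsyllabifiable consonants are /f/, /t/, /w/, /s/ (at most one coda consonant is licensed; onsets are limited to one consonant).

4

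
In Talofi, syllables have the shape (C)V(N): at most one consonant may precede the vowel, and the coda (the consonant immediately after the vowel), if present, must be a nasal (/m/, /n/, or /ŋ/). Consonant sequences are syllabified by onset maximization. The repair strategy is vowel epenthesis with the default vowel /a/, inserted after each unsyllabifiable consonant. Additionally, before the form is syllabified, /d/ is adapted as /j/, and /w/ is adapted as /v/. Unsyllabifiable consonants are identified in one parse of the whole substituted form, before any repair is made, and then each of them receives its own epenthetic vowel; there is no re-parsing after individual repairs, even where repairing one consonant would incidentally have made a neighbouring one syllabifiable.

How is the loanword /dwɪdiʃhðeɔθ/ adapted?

Substitution: /d/ → /j/, /w/ → /v/, giving /jvɪjiʃhðeɔθ/.
The consonants /j/, /ʃ/, /h/, /θ/ cannot be parsed into a legal (C)V(N) syllable (only a nasal (/m/, /n/, or /ŋ/) is licensed in coda position; onsets are limited to one consonant).
Epenthesis after each stranded consonant: /j/ → /ja/, /ʃ/ → /ʃa/, /h/ → /ha/, /θ/ → /θa/.

javɪjiʃahaðeɔθa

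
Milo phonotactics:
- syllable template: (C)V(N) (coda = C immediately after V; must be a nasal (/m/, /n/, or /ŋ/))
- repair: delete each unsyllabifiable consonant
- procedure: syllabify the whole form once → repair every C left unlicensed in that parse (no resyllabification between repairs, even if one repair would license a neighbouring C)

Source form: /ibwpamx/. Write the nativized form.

ipam

The consonants /b/, /w/, /x/ cannot be parsed into a legal (C)V(N) syllable (only a nasal (/m/, /n/, or /ŋ/) is licensed in coda position; onsets are limited to one consonant).
Each unlicensed consonant is deleted: /b/, /w/, /x/.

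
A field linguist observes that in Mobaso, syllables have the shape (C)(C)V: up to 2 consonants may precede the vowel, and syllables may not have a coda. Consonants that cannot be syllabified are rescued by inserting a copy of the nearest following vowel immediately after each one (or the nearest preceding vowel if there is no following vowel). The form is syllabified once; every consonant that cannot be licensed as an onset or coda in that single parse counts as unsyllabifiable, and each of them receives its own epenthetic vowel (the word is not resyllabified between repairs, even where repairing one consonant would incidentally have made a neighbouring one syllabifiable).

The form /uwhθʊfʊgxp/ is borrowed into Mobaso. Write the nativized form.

uwʊhθʊfʊgʊxʊpʊ

Syllabifying with onset maximization leaves /w/, /g/, /x/, /p/ stranded (no codas are permitted; onsets may contain at most 2 consonants).
Each unlicensed consonant becomes the onset of a new syllable: /w/ → /wʊ/, /g/ → /gʊ/, /x/ → /xʊ/, /p/ → /pʊ/.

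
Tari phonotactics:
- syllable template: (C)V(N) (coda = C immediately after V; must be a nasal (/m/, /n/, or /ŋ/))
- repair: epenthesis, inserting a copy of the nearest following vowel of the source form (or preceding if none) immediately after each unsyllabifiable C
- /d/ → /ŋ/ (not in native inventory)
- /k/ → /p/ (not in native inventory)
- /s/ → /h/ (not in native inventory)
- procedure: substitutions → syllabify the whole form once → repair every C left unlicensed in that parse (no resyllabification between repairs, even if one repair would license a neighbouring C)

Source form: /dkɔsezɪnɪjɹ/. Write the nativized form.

Substitution: /d/ → /ŋ/, /k/ → /p/, /s/ → /h/, giving /ŋpɔhezɪnɪjɹ/.
The consonants /ŋ/, /j/, /ɹ/ cannot be parsed into a legal (C)V(N) syllable (only a nasal (/m/, /n/, or /ŋ/) is licensed in coda position; onsets are limited to one consonant).
Each unlicensed consonant becomes the onset of a new syllable: /ŋ/ → /ŋɔ/, /j/ → /jɪ/, /ɹ/ → /ɹɪ/.

ŋɔpɔhezɪnɪjɪɹɪ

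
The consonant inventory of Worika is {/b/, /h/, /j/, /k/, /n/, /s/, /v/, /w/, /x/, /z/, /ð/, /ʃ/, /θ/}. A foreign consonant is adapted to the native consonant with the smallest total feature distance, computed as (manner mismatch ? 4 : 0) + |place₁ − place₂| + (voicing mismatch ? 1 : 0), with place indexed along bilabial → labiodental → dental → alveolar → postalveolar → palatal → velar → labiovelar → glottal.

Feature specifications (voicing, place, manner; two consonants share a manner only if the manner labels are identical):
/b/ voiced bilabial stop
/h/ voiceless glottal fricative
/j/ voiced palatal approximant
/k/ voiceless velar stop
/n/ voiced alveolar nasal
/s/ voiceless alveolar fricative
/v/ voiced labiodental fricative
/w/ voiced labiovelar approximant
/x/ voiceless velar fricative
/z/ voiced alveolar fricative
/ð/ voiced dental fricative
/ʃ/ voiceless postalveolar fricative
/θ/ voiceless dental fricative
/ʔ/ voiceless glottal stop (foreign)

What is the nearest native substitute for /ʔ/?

/k/ is closest: same manner (stop), place distance 2 (glottal→velar), same voicing; total 2. Next closest is /h/ at distance 4.

k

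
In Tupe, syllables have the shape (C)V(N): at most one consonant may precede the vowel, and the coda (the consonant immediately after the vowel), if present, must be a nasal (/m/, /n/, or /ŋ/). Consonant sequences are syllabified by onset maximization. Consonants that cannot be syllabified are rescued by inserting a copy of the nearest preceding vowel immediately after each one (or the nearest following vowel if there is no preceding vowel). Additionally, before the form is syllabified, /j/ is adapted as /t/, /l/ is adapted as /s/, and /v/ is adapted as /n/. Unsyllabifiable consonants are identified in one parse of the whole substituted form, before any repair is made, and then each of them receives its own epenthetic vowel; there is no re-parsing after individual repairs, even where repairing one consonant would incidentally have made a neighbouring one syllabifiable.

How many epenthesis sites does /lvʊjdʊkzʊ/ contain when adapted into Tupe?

3

After substitution the input is /snʊtdʊkzʊ/.
The unsyllabifiable consonants are /s/, /t/, /k/; each receives one epenthetic vowel.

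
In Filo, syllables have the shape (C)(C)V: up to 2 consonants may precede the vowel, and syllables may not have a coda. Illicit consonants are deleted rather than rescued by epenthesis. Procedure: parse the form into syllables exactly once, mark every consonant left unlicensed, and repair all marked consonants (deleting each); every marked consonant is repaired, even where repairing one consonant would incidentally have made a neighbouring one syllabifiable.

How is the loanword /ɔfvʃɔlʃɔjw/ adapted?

Under (C)(C)V, the unsyllabifiable consonants are /f/, /j/, /w/ (no codas are permitted; onsets may contain at most 2 consonants).
Each unlicensed consonant is deleted: /f/, /j/, /w/.

ɔvʃɔlʃɔ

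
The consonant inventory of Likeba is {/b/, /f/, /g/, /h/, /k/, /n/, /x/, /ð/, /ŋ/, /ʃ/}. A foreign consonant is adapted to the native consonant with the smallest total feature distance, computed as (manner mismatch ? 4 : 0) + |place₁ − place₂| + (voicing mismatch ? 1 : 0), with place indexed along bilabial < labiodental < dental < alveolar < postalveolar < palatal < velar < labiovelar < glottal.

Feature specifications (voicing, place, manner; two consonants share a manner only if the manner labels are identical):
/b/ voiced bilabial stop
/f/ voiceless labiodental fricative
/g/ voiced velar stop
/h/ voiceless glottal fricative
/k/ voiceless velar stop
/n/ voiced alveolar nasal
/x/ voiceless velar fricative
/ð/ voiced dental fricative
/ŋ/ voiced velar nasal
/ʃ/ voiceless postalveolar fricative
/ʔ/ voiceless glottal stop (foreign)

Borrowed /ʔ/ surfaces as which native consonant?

k

/k/ is closest: same manner (stop), place distance 2 (glottal→velar), same voicing; total 2. Next closest is /g/ at distance 3.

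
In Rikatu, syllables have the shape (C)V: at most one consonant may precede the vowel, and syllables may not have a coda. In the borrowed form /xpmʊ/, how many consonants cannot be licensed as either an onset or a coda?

Syllabifying with onset maximization leaves /x/, /p/ stranded (no codas are permitted; onsets are limited to one consonant).

2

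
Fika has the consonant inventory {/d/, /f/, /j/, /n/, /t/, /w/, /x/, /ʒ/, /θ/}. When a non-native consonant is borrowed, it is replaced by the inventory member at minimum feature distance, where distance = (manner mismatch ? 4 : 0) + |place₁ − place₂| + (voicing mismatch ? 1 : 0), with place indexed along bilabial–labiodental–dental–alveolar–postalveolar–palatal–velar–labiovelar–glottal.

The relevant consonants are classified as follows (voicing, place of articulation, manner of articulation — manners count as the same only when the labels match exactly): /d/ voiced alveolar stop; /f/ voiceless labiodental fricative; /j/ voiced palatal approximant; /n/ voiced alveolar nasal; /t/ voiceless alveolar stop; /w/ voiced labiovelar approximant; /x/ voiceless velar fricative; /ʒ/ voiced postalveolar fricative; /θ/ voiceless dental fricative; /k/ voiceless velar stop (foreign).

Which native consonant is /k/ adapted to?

/t/ is closest: same manner (stop), place distance 3 (velar→alveolar), same voicing; total 3. Next closest is /d/ at distance 4.

t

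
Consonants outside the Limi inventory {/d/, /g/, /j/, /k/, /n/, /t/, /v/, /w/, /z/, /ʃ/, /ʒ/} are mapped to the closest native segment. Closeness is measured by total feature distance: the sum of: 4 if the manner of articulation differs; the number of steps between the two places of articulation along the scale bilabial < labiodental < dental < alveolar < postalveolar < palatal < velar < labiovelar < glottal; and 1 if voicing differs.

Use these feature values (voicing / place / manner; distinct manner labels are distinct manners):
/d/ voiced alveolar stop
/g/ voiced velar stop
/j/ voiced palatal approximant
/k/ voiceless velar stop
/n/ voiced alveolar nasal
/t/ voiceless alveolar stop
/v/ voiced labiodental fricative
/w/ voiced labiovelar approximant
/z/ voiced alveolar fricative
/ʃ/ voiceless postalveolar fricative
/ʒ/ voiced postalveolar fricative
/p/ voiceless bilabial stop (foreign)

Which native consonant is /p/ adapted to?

/t/ is closest: same manner (stop), place distance 3 (bilabial→alveolar), same voicing; total 3. Next closest is /d/ at distance 4.

t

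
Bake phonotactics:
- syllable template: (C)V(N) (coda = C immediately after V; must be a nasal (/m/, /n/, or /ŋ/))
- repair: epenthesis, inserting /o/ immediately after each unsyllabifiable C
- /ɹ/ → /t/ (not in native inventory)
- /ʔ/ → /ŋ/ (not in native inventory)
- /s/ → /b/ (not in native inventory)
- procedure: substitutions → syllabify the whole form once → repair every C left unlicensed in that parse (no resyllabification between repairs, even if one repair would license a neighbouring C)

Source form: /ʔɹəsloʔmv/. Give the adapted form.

ŋotəboloŋmovo

Substitution: /ʔ/ → /ŋ/, /ɹ/ → /t/, /s/ → /b/, giving /ŋtəbloŋmv/.
Under (C)V(N), the unsyllabifiable consonants are /ŋ/, /b/, /m/, /v/ (only a nasal (/m/, /n/, or /ŋ/) is licensed in coda position; onsets are limited to one consonant).
Inserting the epenthetic vowel yields /ŋ/ → /ŋo/, /b/ → /bo/, /m/ → /mo/, /v/ → /vo/.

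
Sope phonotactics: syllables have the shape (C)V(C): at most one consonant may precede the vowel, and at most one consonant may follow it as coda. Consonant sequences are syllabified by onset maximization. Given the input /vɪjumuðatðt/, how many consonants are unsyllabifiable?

2

Under (C)V(C), the unsyllabifiable consonants are /ð/, /t/ (at most one coda consonant is licensed; onsets are limited to one consonant).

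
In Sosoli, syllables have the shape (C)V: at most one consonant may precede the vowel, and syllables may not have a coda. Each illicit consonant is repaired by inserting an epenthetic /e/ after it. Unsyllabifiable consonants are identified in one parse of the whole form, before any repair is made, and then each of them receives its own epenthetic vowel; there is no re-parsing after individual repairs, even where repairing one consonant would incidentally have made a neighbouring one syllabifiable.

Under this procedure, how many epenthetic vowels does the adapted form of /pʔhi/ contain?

The unsyllabifiable consonants are /p/, /ʔ/; each receives one epenthetic vowel.

2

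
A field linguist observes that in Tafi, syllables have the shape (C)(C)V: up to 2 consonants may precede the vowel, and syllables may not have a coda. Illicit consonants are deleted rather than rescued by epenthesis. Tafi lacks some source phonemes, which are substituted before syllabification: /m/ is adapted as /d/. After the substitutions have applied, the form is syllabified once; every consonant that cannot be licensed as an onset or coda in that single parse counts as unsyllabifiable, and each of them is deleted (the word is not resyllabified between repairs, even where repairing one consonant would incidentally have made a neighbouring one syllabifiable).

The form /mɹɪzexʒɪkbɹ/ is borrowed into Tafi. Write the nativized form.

dɹɪzexʒɪ

Substitution: /m/ → /d/, giving /dɹɪzexʒɪkbɹ/.
Under (C)(C)V, the unsyllabifiable consonants are /k/, /b/, /ɹ/ (no codas are permitted; onsets may contain at most 2 consonants).
Each unlicensed consonant is deleted: /k/, /b/, /ɹ/.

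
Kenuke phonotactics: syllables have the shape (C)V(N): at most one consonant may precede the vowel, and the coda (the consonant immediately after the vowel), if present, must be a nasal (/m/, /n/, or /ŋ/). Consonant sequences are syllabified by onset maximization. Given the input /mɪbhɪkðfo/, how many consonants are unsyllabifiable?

3

Under (C)V(N), the unsyllabifiable consonants are /b/, /k/, /ð/ (only a nasal (/m/, /n/, or /ŋ/) is licensed in coda position; onsets are limited to one consonant).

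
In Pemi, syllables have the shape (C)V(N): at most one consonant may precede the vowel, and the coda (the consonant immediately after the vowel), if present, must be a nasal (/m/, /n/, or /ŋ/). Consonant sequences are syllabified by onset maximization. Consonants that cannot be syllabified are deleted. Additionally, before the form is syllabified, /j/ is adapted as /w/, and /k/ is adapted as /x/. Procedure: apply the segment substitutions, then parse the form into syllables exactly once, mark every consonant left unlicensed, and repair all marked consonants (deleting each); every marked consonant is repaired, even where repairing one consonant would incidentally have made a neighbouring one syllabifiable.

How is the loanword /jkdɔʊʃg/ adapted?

dɔʊ

Substitution: /j/ → /w/, /k/ → /x/, giving /wxdɔʊʃg/.
Syllabifying with onset maximization leaves /w/, /x/, /ʃ/, /g/ stranded (only a nasal (/m/, /n/, or /ŋ/) is licensed in coda position; onsets are limited to one consonant).
Deletion applies to /w/, /x/, /ʃ/, /g/.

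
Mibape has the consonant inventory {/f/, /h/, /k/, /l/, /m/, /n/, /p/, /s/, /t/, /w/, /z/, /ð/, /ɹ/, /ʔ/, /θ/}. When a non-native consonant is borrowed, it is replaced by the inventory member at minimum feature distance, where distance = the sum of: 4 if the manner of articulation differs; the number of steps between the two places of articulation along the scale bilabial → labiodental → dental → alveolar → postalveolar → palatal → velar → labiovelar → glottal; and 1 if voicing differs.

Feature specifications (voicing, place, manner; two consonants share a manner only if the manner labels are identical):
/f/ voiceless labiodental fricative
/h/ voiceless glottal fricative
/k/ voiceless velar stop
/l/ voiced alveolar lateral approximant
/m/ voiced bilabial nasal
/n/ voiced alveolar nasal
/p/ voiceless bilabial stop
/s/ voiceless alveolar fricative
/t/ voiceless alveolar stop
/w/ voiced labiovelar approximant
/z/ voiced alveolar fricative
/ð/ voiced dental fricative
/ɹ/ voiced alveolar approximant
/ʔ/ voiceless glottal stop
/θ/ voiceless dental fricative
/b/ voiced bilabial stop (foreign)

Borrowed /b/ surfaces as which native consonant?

/p/ is closest: same manner (stop), place distance 0 (bilabial→bilabial), voicing differs (+1); total 1. Next closest is /m/ at distance 4.

p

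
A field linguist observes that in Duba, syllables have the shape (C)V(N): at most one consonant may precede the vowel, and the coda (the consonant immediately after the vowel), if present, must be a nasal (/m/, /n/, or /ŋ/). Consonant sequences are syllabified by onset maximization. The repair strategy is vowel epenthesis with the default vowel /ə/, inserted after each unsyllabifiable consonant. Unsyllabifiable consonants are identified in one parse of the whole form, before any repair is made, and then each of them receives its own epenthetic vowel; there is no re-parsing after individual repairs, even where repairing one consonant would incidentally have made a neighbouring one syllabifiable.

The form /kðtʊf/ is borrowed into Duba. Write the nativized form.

Under (C)V(N), the unsyllabifiable consonants are /k/, /ð/, /f/ (only a nasal (/m/, /n/, or /ŋ/) is licensed in coda position; onsets are limited to one consonant).
Epenthesis after each stranded consonant: /k/ → /kə/, /ð/ → /ðə/, /f/ → /fə/.

kəðətʊfə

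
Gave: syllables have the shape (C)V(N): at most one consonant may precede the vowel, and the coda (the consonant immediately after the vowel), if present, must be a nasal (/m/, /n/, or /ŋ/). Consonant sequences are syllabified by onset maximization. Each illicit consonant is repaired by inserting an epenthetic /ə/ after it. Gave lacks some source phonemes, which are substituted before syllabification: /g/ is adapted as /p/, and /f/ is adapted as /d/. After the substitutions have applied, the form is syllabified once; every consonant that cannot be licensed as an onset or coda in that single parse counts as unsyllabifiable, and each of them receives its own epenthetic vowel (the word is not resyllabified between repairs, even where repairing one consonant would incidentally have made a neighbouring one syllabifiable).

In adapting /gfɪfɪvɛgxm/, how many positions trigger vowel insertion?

4

After substitution the input is /pdɪdɪvɛpxm/.
The unsyllabifiable consonants are /p/, /p/, /x/, /m/; each receives one epenthetic vowel.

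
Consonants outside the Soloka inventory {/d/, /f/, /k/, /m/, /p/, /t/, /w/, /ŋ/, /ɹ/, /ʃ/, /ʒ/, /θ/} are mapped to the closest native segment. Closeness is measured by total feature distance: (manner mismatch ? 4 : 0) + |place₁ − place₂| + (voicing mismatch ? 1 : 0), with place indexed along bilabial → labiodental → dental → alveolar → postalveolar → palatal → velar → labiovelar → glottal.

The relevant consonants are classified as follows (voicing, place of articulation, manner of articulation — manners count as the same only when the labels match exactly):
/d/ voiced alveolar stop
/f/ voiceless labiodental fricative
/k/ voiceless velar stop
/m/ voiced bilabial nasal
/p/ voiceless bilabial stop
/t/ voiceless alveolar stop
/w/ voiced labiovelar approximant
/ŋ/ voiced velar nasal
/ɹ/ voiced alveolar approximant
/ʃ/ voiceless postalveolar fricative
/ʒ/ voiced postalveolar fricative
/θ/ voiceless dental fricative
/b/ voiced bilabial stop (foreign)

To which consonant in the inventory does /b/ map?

/p/ is closest: same manner (stop), place distance 0 (bilabial→bilabial), voicing differs (+1); total 1. Next closest is /d/ at distance 3.

p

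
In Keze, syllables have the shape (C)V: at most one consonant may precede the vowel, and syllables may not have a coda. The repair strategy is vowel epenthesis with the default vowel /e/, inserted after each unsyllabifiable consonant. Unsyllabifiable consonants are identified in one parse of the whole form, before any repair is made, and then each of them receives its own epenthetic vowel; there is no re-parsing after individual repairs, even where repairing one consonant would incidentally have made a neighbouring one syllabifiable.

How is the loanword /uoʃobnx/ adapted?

Under (C)V, the unsyllabifiable consonants are /b/, /n/, /x/ (no codas are permitted; onsets are limited to one consonant).
Each unlicensed consonant becomes the onset of a new syllable: /b/ → /be/, /n/ → /ne/, /x/ → /xe/.

uoʃobenexe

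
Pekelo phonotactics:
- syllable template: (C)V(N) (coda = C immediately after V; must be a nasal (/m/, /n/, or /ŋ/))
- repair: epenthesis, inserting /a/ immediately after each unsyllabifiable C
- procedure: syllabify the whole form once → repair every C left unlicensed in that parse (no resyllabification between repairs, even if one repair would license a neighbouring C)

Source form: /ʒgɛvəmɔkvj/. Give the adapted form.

The consonants /ʒ/, /k/, /v/, /j/ cannot be parsed into a legal (C)V(N) syllable (only a nasal (/m/, /n/, or /ŋ/) is licensed in coda position; onsets are limited to one consonant).
Epenthesis after each stranded consonant: /ʒ/ → /ʒa/, /k/ → /ka/, /v/ → /va/, /j/ → /ja/.

ʒagɛvəmɔkavaja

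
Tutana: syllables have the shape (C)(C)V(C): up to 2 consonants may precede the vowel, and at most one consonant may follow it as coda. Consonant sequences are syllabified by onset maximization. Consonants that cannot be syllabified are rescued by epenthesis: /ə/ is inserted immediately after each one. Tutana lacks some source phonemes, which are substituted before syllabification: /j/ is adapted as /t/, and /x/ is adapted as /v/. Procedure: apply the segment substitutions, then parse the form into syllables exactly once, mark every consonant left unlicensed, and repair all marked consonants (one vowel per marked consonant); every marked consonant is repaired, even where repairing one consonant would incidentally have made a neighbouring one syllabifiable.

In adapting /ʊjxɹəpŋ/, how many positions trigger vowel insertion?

After substitution the input is /ʊtvɹəpŋ/.
The unsyllabifiable consonants are /ŋ/; each receives one epenthetic vowel.

1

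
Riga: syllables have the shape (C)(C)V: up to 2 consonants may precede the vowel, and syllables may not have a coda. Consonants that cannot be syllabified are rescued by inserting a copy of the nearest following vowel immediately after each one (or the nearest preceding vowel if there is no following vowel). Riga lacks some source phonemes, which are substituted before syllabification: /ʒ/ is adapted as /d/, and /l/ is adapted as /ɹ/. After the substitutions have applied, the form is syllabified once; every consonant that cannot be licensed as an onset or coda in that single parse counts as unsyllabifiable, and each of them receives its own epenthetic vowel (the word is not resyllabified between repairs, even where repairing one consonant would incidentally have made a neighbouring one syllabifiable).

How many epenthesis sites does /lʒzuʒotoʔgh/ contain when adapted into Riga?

After substitution the input is /ɹdzudotoʔgh/.
The unsyllabifiable consonants are /ɹ/, /ʔ/, /g/, /h/; each receives one epenthetic vowel.

4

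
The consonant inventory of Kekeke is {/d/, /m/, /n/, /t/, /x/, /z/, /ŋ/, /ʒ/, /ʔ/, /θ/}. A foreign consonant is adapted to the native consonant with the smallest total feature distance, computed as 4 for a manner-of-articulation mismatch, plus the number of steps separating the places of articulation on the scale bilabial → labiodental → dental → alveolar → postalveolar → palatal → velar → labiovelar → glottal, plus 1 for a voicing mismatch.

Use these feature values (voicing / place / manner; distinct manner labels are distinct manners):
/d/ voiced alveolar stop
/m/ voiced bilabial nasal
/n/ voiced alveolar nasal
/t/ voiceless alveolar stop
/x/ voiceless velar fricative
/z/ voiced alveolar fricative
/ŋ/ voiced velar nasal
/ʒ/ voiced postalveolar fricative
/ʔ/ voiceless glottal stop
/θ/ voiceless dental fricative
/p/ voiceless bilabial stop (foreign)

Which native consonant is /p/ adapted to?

/t/ is closest: same manner (stop), place distance 3 (bilabial→alveolar), same voicing; total 3. Next closest is /d/ at distance 4.

t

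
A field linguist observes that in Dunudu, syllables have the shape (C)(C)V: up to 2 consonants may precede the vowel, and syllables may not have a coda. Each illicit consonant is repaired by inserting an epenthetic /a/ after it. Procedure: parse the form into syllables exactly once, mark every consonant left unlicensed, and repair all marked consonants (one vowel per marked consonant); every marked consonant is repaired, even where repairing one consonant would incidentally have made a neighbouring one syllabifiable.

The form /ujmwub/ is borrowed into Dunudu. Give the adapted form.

ujamwuba

Syllabifying with onset maximization leaves /j/, /b/ stranded (no codas are permitted; onsets may contain at most 2 consonants).
Each unlicensed consonant becomes the onset of a new syllable: /j/ → /ja/, /b/ → /ba/.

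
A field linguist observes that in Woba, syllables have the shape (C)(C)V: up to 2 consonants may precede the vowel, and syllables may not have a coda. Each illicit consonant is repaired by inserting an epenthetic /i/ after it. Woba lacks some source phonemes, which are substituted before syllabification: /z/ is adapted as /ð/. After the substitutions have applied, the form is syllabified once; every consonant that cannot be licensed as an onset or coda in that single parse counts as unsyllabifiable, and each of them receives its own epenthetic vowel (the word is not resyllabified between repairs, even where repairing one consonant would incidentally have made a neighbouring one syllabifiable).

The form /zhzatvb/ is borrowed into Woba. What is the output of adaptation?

ðihðativibi

Substitution: /z/ → /ð/, giving /ðhðatvb/.
Under (C)(C)V, the unsyllabifiable consonants are /ð/, /t/, /v/, /b/ (no codas are permitted; onsets may contain at most 2 consonants).
Epenthesis after each stranded consonant: /ð/ → /ði/, /t/ → /ti/, /v/ → /vi/, /b/ → /bi/.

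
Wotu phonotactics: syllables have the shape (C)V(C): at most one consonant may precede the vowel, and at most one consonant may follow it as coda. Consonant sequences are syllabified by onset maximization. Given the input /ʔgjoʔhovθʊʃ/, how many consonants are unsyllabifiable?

The consonants /ʔ/, /g/ cannot be parsed into a legal (C)V(C) syllable (at most one coda consonant is licensed; onsets are limited to one consonant).

2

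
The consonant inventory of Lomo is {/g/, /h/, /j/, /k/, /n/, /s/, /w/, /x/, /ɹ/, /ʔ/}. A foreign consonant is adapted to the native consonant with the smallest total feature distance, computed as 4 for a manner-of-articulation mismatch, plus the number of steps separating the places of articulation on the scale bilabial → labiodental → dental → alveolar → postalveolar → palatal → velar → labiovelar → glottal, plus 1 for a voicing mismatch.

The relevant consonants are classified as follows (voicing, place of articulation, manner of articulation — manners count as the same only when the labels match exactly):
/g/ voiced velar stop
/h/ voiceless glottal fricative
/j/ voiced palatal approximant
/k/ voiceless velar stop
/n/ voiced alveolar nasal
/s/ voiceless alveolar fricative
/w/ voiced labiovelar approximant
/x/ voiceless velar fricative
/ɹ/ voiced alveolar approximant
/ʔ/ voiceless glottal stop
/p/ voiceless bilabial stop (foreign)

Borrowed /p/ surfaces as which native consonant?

k

/k/ is closest: same manner (stop), place distance 6 (bilabial→velar), same voicing; total 6. Next closest is /g/ at distance 7.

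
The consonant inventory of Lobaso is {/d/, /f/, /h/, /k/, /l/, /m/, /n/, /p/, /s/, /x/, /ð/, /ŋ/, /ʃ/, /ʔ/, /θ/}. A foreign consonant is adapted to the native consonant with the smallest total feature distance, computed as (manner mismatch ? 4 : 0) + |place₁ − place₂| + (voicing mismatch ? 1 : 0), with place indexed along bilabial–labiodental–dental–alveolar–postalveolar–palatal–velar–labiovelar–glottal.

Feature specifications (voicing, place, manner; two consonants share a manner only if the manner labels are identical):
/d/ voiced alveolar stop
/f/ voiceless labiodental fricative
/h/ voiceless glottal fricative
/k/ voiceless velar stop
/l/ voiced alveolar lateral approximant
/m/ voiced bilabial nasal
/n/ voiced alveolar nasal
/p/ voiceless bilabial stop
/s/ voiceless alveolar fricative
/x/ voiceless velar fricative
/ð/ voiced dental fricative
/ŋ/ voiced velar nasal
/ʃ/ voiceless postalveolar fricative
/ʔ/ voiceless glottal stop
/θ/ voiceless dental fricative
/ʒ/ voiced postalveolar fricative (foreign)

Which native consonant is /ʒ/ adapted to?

/ʃ/ is closest: same manner (fricative), place distance 0 (postalveolar→postalveolar), voicing differs (+1); total 1. Next closest is /s/ at distance 2.

ʃ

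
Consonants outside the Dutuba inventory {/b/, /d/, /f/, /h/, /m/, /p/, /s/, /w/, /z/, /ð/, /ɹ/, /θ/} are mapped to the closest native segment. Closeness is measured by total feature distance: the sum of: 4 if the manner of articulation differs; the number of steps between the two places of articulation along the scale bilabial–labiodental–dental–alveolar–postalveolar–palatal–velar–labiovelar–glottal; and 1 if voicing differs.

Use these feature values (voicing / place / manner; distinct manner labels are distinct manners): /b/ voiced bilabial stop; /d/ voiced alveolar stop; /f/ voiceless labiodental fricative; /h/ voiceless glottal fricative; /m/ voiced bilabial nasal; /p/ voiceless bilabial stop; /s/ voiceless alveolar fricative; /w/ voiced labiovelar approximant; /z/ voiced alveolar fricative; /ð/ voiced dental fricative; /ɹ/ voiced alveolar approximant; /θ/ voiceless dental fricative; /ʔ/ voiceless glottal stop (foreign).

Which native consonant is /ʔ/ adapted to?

/h/ is closest: manner differs (stop→fricative, +4), place distance 0 (glottal→glottal), same voicing; total 4. Next closest is /d/ at distance 6.

h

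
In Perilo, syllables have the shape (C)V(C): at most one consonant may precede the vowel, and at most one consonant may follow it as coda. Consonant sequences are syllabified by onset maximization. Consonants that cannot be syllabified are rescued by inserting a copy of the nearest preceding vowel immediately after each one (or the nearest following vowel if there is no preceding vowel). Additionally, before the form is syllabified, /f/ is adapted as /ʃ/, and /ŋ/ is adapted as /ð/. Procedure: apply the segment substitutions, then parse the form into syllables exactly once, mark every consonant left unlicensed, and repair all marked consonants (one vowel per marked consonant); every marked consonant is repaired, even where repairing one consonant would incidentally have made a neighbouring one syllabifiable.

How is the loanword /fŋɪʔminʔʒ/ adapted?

ʃɪðɪʔminʔiʒi

Substitution: /f/ → /ʃ/, /ŋ/ → /ð/, giving /ʃðɪʔminʔʒ/.
The consonants /ʃ/, /ʔ/, /ʒ/ cannot be parsed into a legal (C)V(C) syllable (at most one coda consonant is licensed; onsets are limited to one consonant).
Inserting the epenthetic vowel yields /ʃ/ → /ʃɪ/, /ʔ/ → /ʔi/, /ʒ/ → /ʒi/.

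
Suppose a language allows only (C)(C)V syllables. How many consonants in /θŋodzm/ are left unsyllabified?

Syllabifying with onset maximization leaves /d/, /z/, /m/ stranded (no codas are permitted; onsets may contain at most 2 consonants).

3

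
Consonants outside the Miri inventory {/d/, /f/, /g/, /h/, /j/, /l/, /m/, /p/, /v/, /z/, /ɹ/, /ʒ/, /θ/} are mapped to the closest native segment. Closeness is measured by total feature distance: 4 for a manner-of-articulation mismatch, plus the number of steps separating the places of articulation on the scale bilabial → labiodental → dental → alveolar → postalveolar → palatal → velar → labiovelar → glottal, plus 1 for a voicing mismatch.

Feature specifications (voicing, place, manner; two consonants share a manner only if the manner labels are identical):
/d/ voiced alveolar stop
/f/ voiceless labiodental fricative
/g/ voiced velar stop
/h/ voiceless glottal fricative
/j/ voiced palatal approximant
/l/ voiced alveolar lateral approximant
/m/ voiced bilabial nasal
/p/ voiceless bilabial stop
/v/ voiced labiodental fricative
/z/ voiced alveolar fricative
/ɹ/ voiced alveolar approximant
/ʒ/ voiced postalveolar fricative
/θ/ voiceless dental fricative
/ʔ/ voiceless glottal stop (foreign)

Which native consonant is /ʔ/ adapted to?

/g/ is closest: same manner (stop), place distance 2 (glottal→velar), voicing differs (+1); total 3. Next closest is /h/ at distance 4.

g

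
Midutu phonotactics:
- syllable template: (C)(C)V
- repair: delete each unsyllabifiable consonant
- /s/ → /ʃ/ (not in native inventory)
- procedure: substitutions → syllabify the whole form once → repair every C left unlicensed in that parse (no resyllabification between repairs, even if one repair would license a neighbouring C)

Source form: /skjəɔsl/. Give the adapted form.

kjəɔ

Substitution: /s/ → /ʃ/, giving /ʃkjəɔʃl/.
Under (C)(C)V, the unsyllabifiable consonants are /ʃ/, /ʃ/, /l/ (no codas are permitted; onsets may contain at most 2 consonants).
Each unlicensed consonant is deleted: /ʃ/, /ʃ/, /l/.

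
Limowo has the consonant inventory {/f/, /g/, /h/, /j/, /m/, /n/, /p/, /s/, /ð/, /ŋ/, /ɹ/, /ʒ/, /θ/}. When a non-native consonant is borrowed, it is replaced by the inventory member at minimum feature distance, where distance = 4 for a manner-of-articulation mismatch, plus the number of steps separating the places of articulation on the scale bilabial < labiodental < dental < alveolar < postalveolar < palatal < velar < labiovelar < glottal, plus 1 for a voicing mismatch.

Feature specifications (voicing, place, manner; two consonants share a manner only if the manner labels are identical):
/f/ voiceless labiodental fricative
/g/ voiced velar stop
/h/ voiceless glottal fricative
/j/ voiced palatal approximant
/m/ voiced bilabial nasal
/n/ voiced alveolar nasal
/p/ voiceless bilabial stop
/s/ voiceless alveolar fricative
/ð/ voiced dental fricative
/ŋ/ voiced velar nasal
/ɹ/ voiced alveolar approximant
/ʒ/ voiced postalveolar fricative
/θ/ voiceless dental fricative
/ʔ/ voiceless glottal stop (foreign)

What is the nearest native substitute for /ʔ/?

/g/ is closest: same manner (stop), place distance 2 (glottal→velar), voicing differs (+1); total 3. Next closest is /h/ at distance 4.

g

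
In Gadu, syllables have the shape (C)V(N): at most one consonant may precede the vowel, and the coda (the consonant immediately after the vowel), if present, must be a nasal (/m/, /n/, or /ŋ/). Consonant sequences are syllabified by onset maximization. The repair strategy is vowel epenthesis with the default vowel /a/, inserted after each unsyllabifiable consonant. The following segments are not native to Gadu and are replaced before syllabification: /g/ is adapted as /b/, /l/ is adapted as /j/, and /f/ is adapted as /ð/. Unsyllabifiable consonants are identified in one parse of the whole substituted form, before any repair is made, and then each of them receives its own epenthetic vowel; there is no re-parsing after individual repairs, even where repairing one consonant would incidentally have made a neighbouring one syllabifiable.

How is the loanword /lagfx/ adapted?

Substitution: /l/ → /j/, /g/ → /b/, /f/ → /ð/, giving /jabðx/.
Syllabifying with onset maximization leaves /b/, /ð/, /x/ stranded (only a nasal (/m/, /n/, or /ŋ/) is licensed in coda position; onsets are limited to one consonant).
Epenthesis after each stranded consonant: /b/ → /ba/, /ð/ → /ða/, /x/ → /xa/.

jabaðaxa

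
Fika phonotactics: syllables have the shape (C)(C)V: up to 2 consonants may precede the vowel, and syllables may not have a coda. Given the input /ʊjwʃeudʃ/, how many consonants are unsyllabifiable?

The consonants /j/, /d/, /ʃ/ cannot be parsed into a legal (C)(C)V syllable (no codas are permitted; onsets may contain at most 2 consonants).

3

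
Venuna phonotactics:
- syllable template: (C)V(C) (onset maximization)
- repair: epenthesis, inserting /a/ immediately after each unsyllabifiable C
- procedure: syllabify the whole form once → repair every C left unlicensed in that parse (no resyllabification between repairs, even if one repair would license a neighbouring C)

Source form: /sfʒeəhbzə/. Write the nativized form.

The consonants /s/, /f/, /b/ cannot be parsed into a legal (C)V(C) syllable (at most one coda consonant is licensed; onsets are limited to one consonant).
Each unlicensed consonant becomes the onset of a new syllable: /s/ → /sa/, /f/ → /fa/, /b/ → /ba/.

safaʒeəhbazə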